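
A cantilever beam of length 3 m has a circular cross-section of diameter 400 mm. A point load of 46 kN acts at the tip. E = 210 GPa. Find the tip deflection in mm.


I = pi * d^4 / 64 = pi * 400^4 / 64 = 1256637061.44 mm^4
L = 3000.0 mm, P = 46000.0 N, E = 210000.0 MPa
delta = P * L^3 / (3 * E * I)
= 46000.0 * 3000.0^3 / (3 * 210000.0 * 1256637061.44)
= 1.5688 mm

1.5688 mm


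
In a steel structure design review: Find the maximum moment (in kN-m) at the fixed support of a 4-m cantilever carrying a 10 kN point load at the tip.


For a cantilever with a point load at the free end:
M_max = P * L = 10 * 4 = 40 kN-m

40 kN-m


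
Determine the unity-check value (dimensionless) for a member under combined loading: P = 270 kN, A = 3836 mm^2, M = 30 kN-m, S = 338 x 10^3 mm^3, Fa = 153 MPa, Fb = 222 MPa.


f_a = P / A = 270000.0 / 3836 = 70.3858 MPa
f_b = M / S = 30000000.0 / 338000.0 = 88.7574 MPa
Ratio = f_a / Fa + f_b / Fb
= 70.3858 / 153 + 88.7574 / 222
= 0.8598 (dimensionless)

0.8598 (dimensionless)


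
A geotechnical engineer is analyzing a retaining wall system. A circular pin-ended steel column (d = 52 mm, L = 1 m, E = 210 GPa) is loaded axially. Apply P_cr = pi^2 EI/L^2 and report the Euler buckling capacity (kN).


I = pi * d^4 / 64 = 358908.11 mm^4
L = 1000.0 mm
P_cr = pi^2 * E * I / L^2
= 9.8696 * 210000.0 * 358908.11 / 1000.0^2
= 743879.03 N = 743.879 kN

743.879 kN


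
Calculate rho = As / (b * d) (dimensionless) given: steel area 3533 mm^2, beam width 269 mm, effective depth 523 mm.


rho = As / (b * d)
= 3533 / (269 * 523)
= 3533 / 140687
= 0.025112 (dimensionless)

0.025112 (dimensionless)


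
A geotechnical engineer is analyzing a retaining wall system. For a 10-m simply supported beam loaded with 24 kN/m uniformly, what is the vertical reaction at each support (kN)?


Total load = w * L = 24 * 10 = 240 kN
By symmetry, each reaction R = total / 2 = 240 / 2 = 120.0 kN

120.0 kN


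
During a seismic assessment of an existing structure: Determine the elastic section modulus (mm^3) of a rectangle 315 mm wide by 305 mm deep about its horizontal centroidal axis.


S = b * h^2 / 6
= 315 * 305^2 / 6
= 315 * 93025 / 6
= 4883812.5 mm^3

4883812.5 mm^3


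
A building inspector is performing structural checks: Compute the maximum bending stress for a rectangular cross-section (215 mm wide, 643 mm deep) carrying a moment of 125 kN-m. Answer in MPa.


I = b * h^3 / 12 = 215 * 643^3 / 12 = 4763104750.42 mm^4
y = h / 2 = 643 / 2 = 321.5 mm
M = 125 kN-m = 125000000.0 N-mm
sigma = M * y / I = 125000000.0 * 321.5 / 4763104750.42
= 8.44 MPa

8.44 MPa


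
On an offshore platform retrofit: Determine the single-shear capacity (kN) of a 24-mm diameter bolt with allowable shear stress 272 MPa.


A = pi * d^2 / 4 = pi * 24^2 / 4 = 452.3893 mm^2
V = f_v * A / 1000 = 272 * 452.3893 / 1000
= 123.0499 kN

123.0499 kN


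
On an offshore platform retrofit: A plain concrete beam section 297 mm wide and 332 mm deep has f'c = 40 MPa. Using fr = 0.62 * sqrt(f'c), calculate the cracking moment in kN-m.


fr = 0.62 * sqrt(40) = 0.62 * 6.3246 = 3.9212 MPa
I = 297 * 332^3 / 12 = 905710608.0 mm^4
y_t = 166.0 mm
M_cr = fr * I / y_t = 3.9212 * 905710608.0 / 166.0 N-mm
= 21.3945 kN-m

21.3945 kN-m


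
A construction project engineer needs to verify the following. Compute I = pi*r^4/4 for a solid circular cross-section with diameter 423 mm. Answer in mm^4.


r = d / 2 = 423 / 2 = 211.5 mm
I = pi * r^4 / 4 = pi * 211.5^4 / 4
= 1571561453.88 mm^4

1571561453.88 mm^4


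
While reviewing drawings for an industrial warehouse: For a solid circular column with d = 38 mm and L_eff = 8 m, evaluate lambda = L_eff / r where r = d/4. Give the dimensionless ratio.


Radius of gyration r = d / 4 = 38 / 4 = 9.5 mm
L_eff = 8000.0 mm
Slenderness ratio = L / r = 8000.0 / 9.5 = 842.11 (dimensionless)

842.11 (dimensionless)


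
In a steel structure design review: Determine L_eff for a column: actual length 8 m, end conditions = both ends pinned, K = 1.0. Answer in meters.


L_eff = K * L
= 1.0 * 8
= 8.0 m

8.0 m


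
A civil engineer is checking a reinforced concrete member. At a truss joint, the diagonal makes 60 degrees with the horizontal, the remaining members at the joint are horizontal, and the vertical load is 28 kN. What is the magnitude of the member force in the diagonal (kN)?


At the joint, only the diagonal has a vertical component, so vertical equilibrium gives:
F * sin(60) = 28
F = 28 / sin(60)
= 28 / 0.866025
= 32.33 kN

32.33 kN


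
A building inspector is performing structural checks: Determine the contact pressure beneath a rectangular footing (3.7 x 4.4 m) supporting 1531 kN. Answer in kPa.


A = 3.7 * 4.4 = 16.28 m^2
q = P / A = 1531 / 16.28
= 94.0418 kPa

94.0418 kPa


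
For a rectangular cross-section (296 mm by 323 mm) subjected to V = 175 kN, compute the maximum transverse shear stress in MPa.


A = b * h = 296 * 323 = 95608 mm^2
V = 175 kN = 175000.0 N
tau_max = 1.5 * V / A = 1.5 * 175000.0 / 95608
= 2.7456 MPa

2.7456 MPa


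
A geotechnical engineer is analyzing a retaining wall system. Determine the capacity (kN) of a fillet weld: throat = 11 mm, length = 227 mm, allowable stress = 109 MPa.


Strength = throat * length * allowable stress
= 11 * 227 * 109 N
= 272173 N
= 272.17 kN

272.17 kN


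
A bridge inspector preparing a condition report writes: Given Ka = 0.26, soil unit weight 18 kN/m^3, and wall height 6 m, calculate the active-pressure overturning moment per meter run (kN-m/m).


Pa = 0.5 * Ka * gamma * H^2
= 0.5 * 0.26 * 18 * 6^2
= 84.24 kN/m
Arm = H / 3 = 6 / 3 = 2.0 m
Mo = Pa * arm = Pa * H / 3 = 84.24 * 6 / 3 = 168.48 kN-m/m

168.48 kN-m/m


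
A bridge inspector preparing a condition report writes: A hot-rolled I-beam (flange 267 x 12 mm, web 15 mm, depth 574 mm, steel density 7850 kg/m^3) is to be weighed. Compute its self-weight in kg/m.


A_flanges = 2 * 267 * 12 = 6408 mm^2
A_web = (574 - 2 * 12) * 15 = 8250 mm^2
A_total = 6408 + 8250 = 14658 mm^2 = 0.014658 m^2
Weight = rho * A = 7850 * 0.014658 = 115.0653 kg/m

115.0653 kg/m


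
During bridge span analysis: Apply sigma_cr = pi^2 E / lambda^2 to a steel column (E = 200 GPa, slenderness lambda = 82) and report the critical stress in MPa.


sigma_cr = pi^2 * E / lambda^2
= 9.8696 * 200000.0 / 82^2
= 9.8696 * 200000.0 / 6724
= 293.5635 MPa

293.5635 MPa


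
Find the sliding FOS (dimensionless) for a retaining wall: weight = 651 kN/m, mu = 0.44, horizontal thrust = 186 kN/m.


Resisting force = mu * W = 0.44 * 651 = 286.44 kN/m
FOS = Resisting / Driving = 286.44 / 186
= 1.54 (dimensionless)

1.54 (dimensionless)


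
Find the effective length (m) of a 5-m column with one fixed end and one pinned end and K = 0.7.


L_eff = K * L
= 0.7 * 5
= 3.5 m

3.5 m


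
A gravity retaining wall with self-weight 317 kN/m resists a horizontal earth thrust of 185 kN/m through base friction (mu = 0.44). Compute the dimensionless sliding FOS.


Resisting force = mu * W = 0.44 * 317 = 139.48 kN/m
FOS = Resisting / Driving = 139.48 / 185
= 0.7539 (dimensionless)

0.7539 (dimensionless)


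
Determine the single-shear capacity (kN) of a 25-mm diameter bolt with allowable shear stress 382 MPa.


A = pi * d^2 / 4 = pi * 25^2 / 4 = 490.8739 mm^2
V = f_v * A / 1000 = 382 * 490.8739 / 1000
= 187.5138 kN

187.5138 kN


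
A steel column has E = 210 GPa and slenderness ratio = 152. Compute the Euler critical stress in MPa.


sigma_cr = pi^2 * E / lambda^2
= 9.8696 * 210000.0 / 152^2
= 9.8696 * 210000.0 / 23104
= 89.7081 MPa

89.7081 MPa


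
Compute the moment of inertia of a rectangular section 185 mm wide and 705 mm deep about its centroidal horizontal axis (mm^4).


I = b * h^3 / 12
= 185 * 705^3 / 12
= 185 * 350402625 / 12
= 5402040468.75 mm^4

5402040468.75 mm^4


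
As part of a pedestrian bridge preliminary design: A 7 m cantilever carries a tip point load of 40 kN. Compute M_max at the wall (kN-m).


For a cantilever with a point load at the free end:
M_max = P * L = 40 * 7 = 280 kN-m

280 kN-m


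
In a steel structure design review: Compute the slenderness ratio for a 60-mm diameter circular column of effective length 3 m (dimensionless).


Radius of gyration r = d / 4 = 60 / 4 = 15.0 mm
L_eff = 3000.0 mm
Slenderness ratio = L / r = 3000.0 / 15.0 = 200.0 (dimensionless)

200.0 (dimensionless)


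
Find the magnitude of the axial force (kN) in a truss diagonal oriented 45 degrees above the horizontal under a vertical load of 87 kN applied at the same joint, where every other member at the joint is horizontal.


At the joint, only the diagonal has a vertical component, so vertical equilibrium gives:
F * sin(45) = 87
F = 87 / sin(45)
= 87 / 0.707107
= 123.04 kN

123.04 kN


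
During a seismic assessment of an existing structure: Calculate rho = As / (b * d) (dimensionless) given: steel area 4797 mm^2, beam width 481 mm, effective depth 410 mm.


rho = As / (b * d)
= 4797 / (481 * 410)
= 4797 / 197210
= 0.024324 (dimensionless)

0.024324 (dimensionless)


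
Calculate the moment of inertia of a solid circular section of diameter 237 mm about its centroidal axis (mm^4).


r = d / 2 = 237 / 2 = 118.5 mm
I = pi * r^4 / 4 = pi * 118.5^4 / 4
= 154868568.04 mm^4

154868568.04 mm^4


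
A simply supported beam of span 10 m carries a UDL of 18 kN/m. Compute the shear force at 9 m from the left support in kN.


R_A = w * L / 2 = 18 * 10 / 2 = 90.0 kN
V(x) = R_A - w * x = 90.0 - 18 * 9
= -72.0 kN

-72.0 kN


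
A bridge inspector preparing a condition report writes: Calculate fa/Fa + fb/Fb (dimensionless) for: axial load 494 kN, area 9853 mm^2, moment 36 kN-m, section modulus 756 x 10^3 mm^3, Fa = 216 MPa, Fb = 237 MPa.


f_a = P / A = 494000.0 / 9853 = 50.137 MPa
f_b = M / S = 36000000.0 / 756000.0 = 47.619 MPa
Ratio = f_a / Fa + f_b / Fb
= 50.137 / 216 + 47.619 / 237
= 0.433 (dimensionless)

0.433 (dimensionless)


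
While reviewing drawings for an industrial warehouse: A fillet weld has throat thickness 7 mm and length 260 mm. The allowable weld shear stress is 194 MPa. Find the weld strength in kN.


Strength = throat * length * allowable stress
= 7 * 260 * 194 N
= 353080 N
= 353.08 kN

353.08 kN


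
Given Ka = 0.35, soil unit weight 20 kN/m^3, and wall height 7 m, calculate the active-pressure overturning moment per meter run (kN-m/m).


Pa = 0.5 * Ka * gamma * H^2
= 0.5 * 0.35 * 20 * 7^2
= 171.5 kN/m
Arm = H / 3 = 7 / 3 = 2.3333 m
Mo = Pa * arm = Pa * H / 3 = 171.5 * 7 / 3 = 400.1667 kN-m/m

400.1667 kN-m/m


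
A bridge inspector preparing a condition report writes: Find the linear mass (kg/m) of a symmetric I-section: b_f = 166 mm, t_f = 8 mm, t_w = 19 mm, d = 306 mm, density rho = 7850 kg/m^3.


A_flanges = 2 * 166 * 8 = 2656 mm^2
A_web = (306 - 2 * 8) * 19 = 5510 mm^2
A_total = 2656 + 5510 = 8166 mm^2 = 0.008166 m^2
Weight = rho * A = 7850 * 0.008166 = 64.1031 kg/m

64.1031 kg/m


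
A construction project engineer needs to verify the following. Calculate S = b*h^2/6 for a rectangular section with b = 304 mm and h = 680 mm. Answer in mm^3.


S = b * h^2 / 6
= 304 * 680^2 / 6
= 304 * 462400 / 6
= 23428266.67 mm^3

23428266.67 mm^3


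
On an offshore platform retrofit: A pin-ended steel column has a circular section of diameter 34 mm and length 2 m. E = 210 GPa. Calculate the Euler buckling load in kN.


I = pi * d^4 / 64 = 65597.24 mm^4
L = 2000.0 mm
P_cr = pi^2 * E * I / L^2
= 9.8696 * 210000.0 * 65597.24 / 2000.0^2
= 33989.49 N = 33.9895 kN

33.9895 kN


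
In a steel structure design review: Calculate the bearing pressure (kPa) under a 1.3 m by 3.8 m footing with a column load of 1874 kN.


A = 1.3 * 3.8 = 4.94 m^2
q = P / A = 1874 / 4.94
= 379.3522 kPa

379.3522 kPa


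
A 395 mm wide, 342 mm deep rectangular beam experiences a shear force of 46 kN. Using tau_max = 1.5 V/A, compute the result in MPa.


A = b * h = 395 * 342 = 135090 mm^2
V = 46 kN = 46000.0 N
tau_max = 1.5 * V / A = 1.5 * 46000.0 / 135090
= 0.5108 MPa

0.5108 MPa


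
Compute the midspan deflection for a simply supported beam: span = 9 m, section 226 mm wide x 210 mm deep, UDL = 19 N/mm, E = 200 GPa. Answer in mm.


I = 226 * 210^3 / 12 = 174415500.0 mm^4
L = 9000.0 mm, w = 19 N/mm, E = 200000.0 MPa
delta = 5 * w * L^4 / (384 * E * I)
= 5 * 19 * 9000.0^4 / (384 * 200000.0 * 174415500.0)
= 46.5315 mm

46.5315 mm


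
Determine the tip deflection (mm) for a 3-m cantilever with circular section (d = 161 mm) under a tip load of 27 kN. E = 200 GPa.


I = pi * d^4 / 64 = pi * 161^4 / 64 = 32981727.78 mm^4
L = 3000.0 mm, P = 27000.0 N, E = 200000.0 MPa
delta = P * L^3 / (3 * E * I)
= 27000.0 * 3000.0^3 / (3 * 200000.0 * 32981727.78)
= 36.8386 mm

36.8386 mm


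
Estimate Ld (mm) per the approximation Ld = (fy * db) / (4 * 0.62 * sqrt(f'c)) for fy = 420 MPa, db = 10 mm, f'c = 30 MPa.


Ld = (fy * db) / (4 * 0.62 * sqrt(f'c))
= (420 * 10) / (4 * 0.62 * sqrt(30))
= 4200 / 13.5835
= 309.2 mm

309.2 mm


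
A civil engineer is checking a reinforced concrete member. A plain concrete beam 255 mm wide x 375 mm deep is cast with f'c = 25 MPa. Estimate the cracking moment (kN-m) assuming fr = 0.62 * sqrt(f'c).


fr = 0.62 * sqrt(25) = 0.62 * 5.0 = 3.1 MPa
I = 255 * 375^3 / 12 = 1120605468.75 mm^4
y_t = 187.5 mm
M_cr = fr * I / y_t = 3.1 * 1120605468.75 / 187.5 N-mm
= 18.5273 kN-m

18.5273 kN-m


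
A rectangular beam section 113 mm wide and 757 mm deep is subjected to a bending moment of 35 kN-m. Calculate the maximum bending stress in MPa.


I = b * h^3 / 12 = 113 * 757^3 / 12 = 4084932042.42 mm^4
y = h / 2 = 757 / 2 = 378.5 mm
M = 35 kN-m = 35000000.0 N-mm
sigma = M * y / I = 35000000.0 * 378.5 / 4084932042.42
= 3.24 MPa

3.24 MPa


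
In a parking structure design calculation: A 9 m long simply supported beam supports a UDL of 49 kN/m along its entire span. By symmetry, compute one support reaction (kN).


Total load = w * L = 49 * 9 = 441 kN
By symmetry, each reaction R = total / 2 = 441 / 2 = 220.5 kN

220.5 kN


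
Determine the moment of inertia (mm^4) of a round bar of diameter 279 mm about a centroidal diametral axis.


r = d / 2 = 279 / 2 = 139.5 mm
I = pi * r^4 / 4 = pi * 139.5^4 / 4
= 297431329.11 mm^4

297431329.11 mm^4


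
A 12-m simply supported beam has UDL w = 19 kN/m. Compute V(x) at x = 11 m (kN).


R_A = w * L / 2 = 19 * 12 / 2 = 114.0 kN
V(x) = R_A - w * x = 114.0 - 19 * 11
= -95.0 kN

-95.0 kN


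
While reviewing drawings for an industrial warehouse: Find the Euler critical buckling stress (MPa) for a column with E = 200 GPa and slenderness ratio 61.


sigma_cr = pi^2 * E / lambda^2
= 9.8696 * 200000.0 / 61^2
= 9.8696 * 200000.0 / 3721
= 530.4813 MPa

530.4813 MPa


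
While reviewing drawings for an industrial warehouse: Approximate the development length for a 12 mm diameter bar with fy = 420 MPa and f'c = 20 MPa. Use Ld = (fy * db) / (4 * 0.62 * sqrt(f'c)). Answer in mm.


Ld = (fy * db) / (4 * 0.62 * sqrt(f'c))
= (420 * 12) / (4 * 0.62 * sqrt(20))
= 5040 / 11.0909
= 454.43 mm

454.43 mm


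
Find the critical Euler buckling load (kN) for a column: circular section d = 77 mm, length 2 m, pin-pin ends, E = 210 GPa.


I = pi * d^4 / 64 = 1725570.86 mm^4
L = 2000.0 mm
P_cr = pi^2 * E * I / L^2
= 9.8696 * 210000.0 * 1725570.86 / 2000.0^2
= 894111.84 N = 894.1118 kN

894.1118 kN


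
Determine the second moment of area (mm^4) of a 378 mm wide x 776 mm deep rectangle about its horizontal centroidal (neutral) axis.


I = b * h^3 / 12
= 378 * 776^3 / 12
= 378 * 467288576 / 12
= 14719590144.0 mm^4

14719590144.0 mm^4


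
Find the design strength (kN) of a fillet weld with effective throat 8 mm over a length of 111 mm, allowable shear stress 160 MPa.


Strength = throat * length * allowable stress
= 8 * 111 * 160 N
= 142080 N
= 142.08 kN

142.08 kN


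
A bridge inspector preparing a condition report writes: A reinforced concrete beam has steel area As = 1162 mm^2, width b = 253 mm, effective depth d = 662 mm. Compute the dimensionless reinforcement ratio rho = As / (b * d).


rho = As / (b * d)
= 1162 / (253 * 662)
= 1162 / 167486
= 0.006938 (dimensionless)

0.006938 (dimensionless)


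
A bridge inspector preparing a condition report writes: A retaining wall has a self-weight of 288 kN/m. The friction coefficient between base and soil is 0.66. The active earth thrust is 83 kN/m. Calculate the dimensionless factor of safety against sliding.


Resisting force = mu * W = 0.66 * 288 = 190.08 kN/m
FOS = Resisting / Driving = 190.08 / 83
= 2.2901 (dimensionless)

2.2901 (dimensionless)


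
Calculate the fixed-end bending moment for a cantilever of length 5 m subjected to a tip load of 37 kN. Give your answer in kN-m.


For a cantilever with a point load at the free end:
M_max = P * L = 37 * 5 = 185 kN-m

185 kN-m


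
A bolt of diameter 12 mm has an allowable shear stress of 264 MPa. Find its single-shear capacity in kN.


A = pi * d^2 / 4 = pi * 12^2 / 4 = 113.0973 mm^2
V = f_v * A / 1000 = 264 * 113.0973 / 1000
= 29.8577 kN

29.8577 kN


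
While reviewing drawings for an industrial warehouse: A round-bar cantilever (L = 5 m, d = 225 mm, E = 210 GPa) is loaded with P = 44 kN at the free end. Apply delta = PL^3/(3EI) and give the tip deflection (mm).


I = pi * d^4 / 64 = pi * 225^4 / 64 = 125805599.37 mm^4
L = 5000.0 mm, P = 44000.0 N, E = 210000.0 MPa
delta = P * L^3 / (3 * E * I)
= 44000.0 * 5000.0^3 / (3 * 210000.0 * 125805599.37)
= 69.394 mm

69.394 mm


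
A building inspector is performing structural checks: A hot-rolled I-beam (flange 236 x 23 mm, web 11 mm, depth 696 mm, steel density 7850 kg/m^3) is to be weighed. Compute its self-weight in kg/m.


A_flanges = 2 * 236 * 23 = 10856 mm^2
A_web = (696 - 2 * 23) * 11 = 7150 mm^2
A_total = 10856 + 7150 = 18006 mm^2 = 0.018006 m^2
Weight = rho * A = 7850 * 0.018006 = 141.3471 kg/m

141.3471 kg/m


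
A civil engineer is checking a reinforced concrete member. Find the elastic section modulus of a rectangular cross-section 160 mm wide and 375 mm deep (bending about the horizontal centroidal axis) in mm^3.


S = b * h^2 / 6
= 160 * 375^2 / 6
= 160 * 140625 / 6
= 3750000.0 mm^3

3750000.0 mm^3


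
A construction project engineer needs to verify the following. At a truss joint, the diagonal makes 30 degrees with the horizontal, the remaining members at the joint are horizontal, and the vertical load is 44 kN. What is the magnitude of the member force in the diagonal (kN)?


At the joint, only the diagonal has a vertical component, so vertical equilibrium gives:
F * sin(30) = 44
F = 44 / sin(30)
= 44 / 0.5
= 88.0 kN

88.0 kN


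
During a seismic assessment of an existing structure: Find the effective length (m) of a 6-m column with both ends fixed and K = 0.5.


L_eff = K * L
= 0.5 * 6
= 3.0 m

3.0 m


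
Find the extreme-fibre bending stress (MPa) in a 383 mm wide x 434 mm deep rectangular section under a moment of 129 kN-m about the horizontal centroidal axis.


I = b * h^3 / 12 = 383 * 434^3 / 12 = 2609075919.33 mm^4
y = h / 2 = 434 / 2 = 217.0 mm
M = 129 kN-m = 129000000.0 N-mm
sigma = M * y / I = 129000000.0 * 217.0 / 2609075919.33
= 10.73 MPa

10.73 MPa


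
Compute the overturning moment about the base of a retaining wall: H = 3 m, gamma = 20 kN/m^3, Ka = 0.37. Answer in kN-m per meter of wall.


Pa = 0.5 * Ka * gamma * H^2
= 0.5 * 0.37 * 20 * 3^2
= 33.3 kN/m
Arm = H / 3 = 3 / 3 = 1.0 m
Mo = Pa * arm = Pa * H / 3 = 33.3 * 3 / 3 = 33.3 kN-m/m

33.3 kN-m/m


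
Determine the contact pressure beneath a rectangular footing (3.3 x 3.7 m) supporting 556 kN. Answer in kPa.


A = 3.3 * 3.7 = 12.21 m^2
q = P / A = 556 / 12.21
= 45.5364 kPa

45.5364 kPa


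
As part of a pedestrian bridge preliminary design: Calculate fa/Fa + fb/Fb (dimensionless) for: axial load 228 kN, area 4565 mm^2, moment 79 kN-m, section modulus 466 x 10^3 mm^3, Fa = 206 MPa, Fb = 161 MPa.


f_a = P / A = 228000.0 / 4565 = 49.9452 MPa
f_b = M / S = 79000000.0 / 466000.0 = 169.5279 MPa
Ratio = f_a / Fa + f_b / Fb
= 49.9452 / 206 + 169.5279 / 161
= 1.2954 (dimensionless)

1.2954 (dimensionless)


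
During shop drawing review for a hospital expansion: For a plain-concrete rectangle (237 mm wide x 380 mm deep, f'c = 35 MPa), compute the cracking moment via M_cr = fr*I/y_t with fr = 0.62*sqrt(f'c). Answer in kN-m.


fr = 0.62 * sqrt(35) = 0.62 * 5.9161 = 3.668 MPa
I = 237 * 380^3 / 12 = 1083722000.0 mm^4
y_t = 190.0 mm
M_cr = fr * I / y_t = 3.668 * 1083722000.0 / 190.0 N-mm
= 20.9214 kN-m

20.9214 kN-m


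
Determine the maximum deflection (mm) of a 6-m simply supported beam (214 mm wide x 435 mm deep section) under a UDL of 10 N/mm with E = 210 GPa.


I = 214 * 435^3 / 12 = 1467912937.5 mm^4
L = 6000.0 mm, w = 10 N/mm, E = 210000.0 MPa
delta = 5 * w * L^4 / (384 * E * I)
= 5 * 10 * 6000.0^4 / (384 * 210000.0 * 1467912937.5)
= 0.5474 mm

0.5474 mm


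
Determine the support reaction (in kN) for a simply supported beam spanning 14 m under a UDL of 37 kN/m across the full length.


Total load = w * L = 37 * 14 = 518 kN
By symmetry, each reaction R = total / 2 = 518 / 2 = 259.0 kN

259.0 kN


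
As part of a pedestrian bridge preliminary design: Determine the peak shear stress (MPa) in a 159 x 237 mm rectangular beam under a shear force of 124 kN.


A = b * h = 159 * 237 = 37683 mm^2
V = 124 kN = 124000.0 N
tau_max = 1.5 * V / A = 1.5 * 124000.0 / 37683
= 4.9359 MPa

4.9359 MPa


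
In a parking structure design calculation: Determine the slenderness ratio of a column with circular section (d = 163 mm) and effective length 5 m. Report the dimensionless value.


Radius of gyration r = d / 4 = 163 / 4 = 40.75 mm
L_eff = 5000.0 mm
Slenderness ratio = L / r = 5000.0 / 40.75 = 122.7 (dimensionless)

122.7 (dimensionless)


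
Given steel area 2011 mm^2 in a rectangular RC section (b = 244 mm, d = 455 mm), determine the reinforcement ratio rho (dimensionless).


rho = As / (b * d)
= 2011 / (244 * 455)
= 2011 / 111020
= 0.018114 (dimensionless)

0.018114 (dimensionless)


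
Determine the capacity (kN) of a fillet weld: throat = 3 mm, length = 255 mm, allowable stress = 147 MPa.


Strength = throat * length * allowable stress
= 3 * 255 * 147 N
= 112455 N
= 112.45 kN

112.45 kN


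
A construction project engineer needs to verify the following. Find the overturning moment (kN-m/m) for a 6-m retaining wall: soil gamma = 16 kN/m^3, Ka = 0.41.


Pa = 0.5 * Ka * gamma * H^2
= 0.5 * 0.41 * 16 * 6^2
= 118.08 kN/m
Arm = H / 3 = 6 / 3 = 2.0 m
Mo = Pa * arm = Pa * H / 3 = 118.08 * 6 / 3 = 236.16 kN-m/m

236.16 kN-m/m


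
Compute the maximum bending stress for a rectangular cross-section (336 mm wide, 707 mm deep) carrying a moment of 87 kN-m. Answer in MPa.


I = b * h^3 / 12 = 336 * 707^3 / 12 = 9895010804.0 mm^4
y = h / 2 = 707 / 2 = 353.5 mm
M = 87 kN-m = 87000000.0 N-mm
sigma = M * y / I = 87000000.0 * 353.5 / 9895010804.0
= 3.11 MPa

3.11 MPa


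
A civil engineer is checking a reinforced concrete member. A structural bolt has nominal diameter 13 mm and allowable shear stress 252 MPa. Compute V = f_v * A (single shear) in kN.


A = pi * d^2 / 4 = pi * 13^2 / 4 = 132.7323 mm^2
V = f_v * A / 1000 = 252 * 132.7323 / 1000
= 33.4485 kN

33.4485 kN


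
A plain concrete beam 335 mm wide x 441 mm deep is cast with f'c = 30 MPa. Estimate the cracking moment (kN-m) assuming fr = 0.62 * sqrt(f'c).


fr = 0.62 * sqrt(30) = 0.62 * 5.4772 = 3.3959 MPa
I = 335 * 441^3 / 12 = 2394304211.25 mm^4
y_t = 220.5 mm
M_cr = fr * I / y_t = 3.3959 * 2394304211.25 / 220.5 N-mm
= 36.8742 kN-m

36.8742 kN-m


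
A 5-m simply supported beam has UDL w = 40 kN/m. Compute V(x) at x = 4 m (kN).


R_A = w * L / 2 = 40 * 5 / 2 = 100.0 kN
V(x) = R_A - w * x = 100.0 - 40 * 4
= -60.0 kN

-60.0 kN


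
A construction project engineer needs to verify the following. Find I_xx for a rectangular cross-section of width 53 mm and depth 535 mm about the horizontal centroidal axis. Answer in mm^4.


I = b * h^3 / 12
= 53 * 535^3 / 12
= 53 * 153130375 / 12
= 676325822.92 mm^4

676325822.92 mm^4


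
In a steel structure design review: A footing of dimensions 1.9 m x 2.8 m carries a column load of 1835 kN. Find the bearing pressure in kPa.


A = 1.9 * 2.8 = 5.32 m^2
q = P / A = 1835 / 5.32
= 344.9248 kPa

344.9248 kPa


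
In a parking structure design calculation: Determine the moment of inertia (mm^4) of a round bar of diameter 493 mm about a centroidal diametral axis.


r = d / 2 = 493 / 2 = 246.5 mm
I = pi * r^4 / 4 = pi * 246.5^4 / 4
= 2899730094.25 mm^4

2899730094.25 mm^4


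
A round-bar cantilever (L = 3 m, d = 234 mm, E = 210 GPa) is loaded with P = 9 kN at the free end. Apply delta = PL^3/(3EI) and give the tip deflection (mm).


I = pi * d^4 / 64 = pi * 234^4 / 64 = 147174757.31 mm^4
L = 3000.0 mm, P = 9000.0 N, E = 210000.0 MPa
delta = P * L^3 / (3 * E * I)
= 9000.0 * 3000.0^3 / (3 * 210000.0 * 147174757.31)
= 2.6208 mm

2.6208 mm


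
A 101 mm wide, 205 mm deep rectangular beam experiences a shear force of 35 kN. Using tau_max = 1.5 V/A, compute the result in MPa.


A = b * h = 101 * 205 = 20705 mm^2
V = 35 kN = 35000.0 N
tau_max = 1.5 * V / A = 1.5 * 35000.0 / 20705
= 2.5356 MPa

2.5356 MPa


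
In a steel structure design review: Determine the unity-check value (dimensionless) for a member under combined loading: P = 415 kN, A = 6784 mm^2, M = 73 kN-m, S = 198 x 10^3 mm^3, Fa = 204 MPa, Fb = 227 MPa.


f_a = P / A = 415000.0 / 6784 = 61.1733 MPa
f_b = M / S = 73000000.0 / 198000.0 = 368.6869 MPa
Ratio = f_a / Fa + f_b / Fb
= 61.1733 / 204 + 368.6869 / 227
= 1.924 (dimensionless)

1.924 (dimensionless)


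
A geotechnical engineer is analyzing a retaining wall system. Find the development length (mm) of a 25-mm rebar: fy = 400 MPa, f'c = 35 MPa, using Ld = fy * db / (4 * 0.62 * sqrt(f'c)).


Ld = (fy * db) / (4 * 0.62 * sqrt(f'c))
= (400 * 25) / (4 * 0.62 * sqrt(35))
= 10000 / 14.6719
= 681.58 mm

681.58 mm


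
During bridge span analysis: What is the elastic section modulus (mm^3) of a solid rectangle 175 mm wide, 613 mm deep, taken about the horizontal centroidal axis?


S = b * h^2 / 6
= 175 * 613^2 / 6
= 175 * 375769 / 6
= 10959929.17 mm^3

10959929.17 mm^3


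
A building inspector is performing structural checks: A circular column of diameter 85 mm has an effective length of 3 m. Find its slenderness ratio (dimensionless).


Radius of gyration r = d / 4 = 85 / 4 = 21.25 mm
L_eff = 3000.0 mm
Slenderness ratio = L / r = 3000.0 / 21.25 = 141.18 (dimensionless)

141.18 (dimensionless)


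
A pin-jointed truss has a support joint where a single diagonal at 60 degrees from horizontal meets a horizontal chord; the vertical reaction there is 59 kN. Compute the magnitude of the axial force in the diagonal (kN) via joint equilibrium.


At the joint, only the diagonal has a vertical component, so vertical equilibrium gives:
F * sin(60) = 59
F = 59 / sin(60)
= 59 / 0.866025
= 68.13 kN

68.13 kN


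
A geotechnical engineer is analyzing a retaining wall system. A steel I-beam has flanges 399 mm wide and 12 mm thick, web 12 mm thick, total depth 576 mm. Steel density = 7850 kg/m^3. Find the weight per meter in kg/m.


A_flanges = 2 * 399 * 12 = 9576 mm^2
A_web = (576 - 2 * 12) * 12 = 6624 mm^2
A_total = 9576 + 6624 = 16200 mm^2 = 0.016200 m^2
Weight = rho * A = 7850 * 0.016200 = 127.17 kg/m

127.17 kg/m


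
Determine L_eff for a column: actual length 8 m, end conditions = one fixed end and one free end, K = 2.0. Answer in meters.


L_eff = K * L
= 2.0 * 8
= 16.0 m

16.0 m


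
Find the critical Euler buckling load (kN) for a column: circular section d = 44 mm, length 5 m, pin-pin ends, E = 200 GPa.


I = pi * d^4 / 64 = 183984.23 mm^4
L = 5000.0 mm
P_cr = pi^2 * E * I / L^2
= 9.8696 * 200000.0 * 183984.23 / 5000.0^2
= 14526.81 N = 14.5268 kN

14.5268 kN


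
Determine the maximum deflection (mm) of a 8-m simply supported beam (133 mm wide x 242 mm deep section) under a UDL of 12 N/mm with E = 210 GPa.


I = 133 * 242^3 / 12 = 157078408.67 mm^4
L = 8000.0 mm, w = 12 N/mm, E = 210000.0 MPa
delta = 5 * w * L^4 / (384 * E * I)
= 5 * 12 * 8000.0^4 / (384 * 210000.0 * 157078408.67)
= 19.4019 mm

19.4019 mm


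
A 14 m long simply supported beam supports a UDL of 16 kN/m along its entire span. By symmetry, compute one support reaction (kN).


Total load = w * L = 16 * 14 = 224 kN
By symmetry, each reaction R = total / 2 = 224 / 2 = 112.0 kN

112.0 kN


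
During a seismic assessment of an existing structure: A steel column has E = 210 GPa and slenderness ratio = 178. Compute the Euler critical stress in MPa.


sigma_cr = pi^2 * E / lambda^2
= 9.8696 * 210000.0 / 178^2
= 9.8696 * 210000.0 / 31684
= 65.4153 MPa

65.4153 MPa


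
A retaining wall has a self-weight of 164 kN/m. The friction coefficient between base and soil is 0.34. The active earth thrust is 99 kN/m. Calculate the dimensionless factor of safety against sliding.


Resisting force = mu * W = 0.34 * 164 = 55.76 kN/m
FOS = Resisting / Driving = 55.76 / 99
= 0.5632 (dimensionless)

0.5632 (dimensionless)


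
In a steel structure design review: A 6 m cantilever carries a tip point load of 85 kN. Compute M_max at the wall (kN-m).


For a cantilever with a point load at the free end:
M_max = P * L = 85 * 6 = 510 kN-m

510 kN-m


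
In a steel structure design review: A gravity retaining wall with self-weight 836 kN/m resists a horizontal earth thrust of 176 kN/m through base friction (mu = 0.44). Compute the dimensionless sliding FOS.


Resisting force = mu * W = 0.44 * 836 = 367.84 kN/m
FOS = Resisting / Driving = 367.84 / 176
= 2.09 (dimensionless)

2.09 (dimensionless)


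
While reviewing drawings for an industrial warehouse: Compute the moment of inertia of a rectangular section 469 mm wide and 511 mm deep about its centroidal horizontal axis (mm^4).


I = b * h^3 / 12
= 469 * 511^3 / 12
= 469 * 133432831 / 12
= 5214999811.58 mm^4

5214999811.58 mm^4


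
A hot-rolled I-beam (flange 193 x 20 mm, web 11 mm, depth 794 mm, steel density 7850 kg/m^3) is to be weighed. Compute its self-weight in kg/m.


A_flanges = 2 * 193 * 20 = 7720 mm^2
A_web = (794 - 2 * 20) * 11 = 8294 mm^2
A_total = 7720 + 8294 = 16014 mm^2 = 0.016014 m^2
Weight = rho * A = 7850 * 0.016014 = 125.7099 kg/m

125.7099 kg/m


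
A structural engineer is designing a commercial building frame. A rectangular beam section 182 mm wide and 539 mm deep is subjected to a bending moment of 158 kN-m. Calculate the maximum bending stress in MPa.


I = b * h^3 / 12 = 182 * 539^3 / 12 = 2374960754.83 mm^4
y = h / 2 = 539 / 2 = 269.5 mm
M = 158 kN-m = 158000000.0 N-mm
sigma = M * y / I = 158000000.0 * 269.5 / 2374960754.83
= 17.93 MPa

17.93 MPa


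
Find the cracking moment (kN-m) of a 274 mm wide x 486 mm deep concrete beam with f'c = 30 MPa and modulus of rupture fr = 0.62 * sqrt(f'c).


fr = 0.62 * sqrt(30) = 0.62 * 5.4772 = 3.3959 MPa
I = 274 * 486^3 / 12 = 2621067012.0 mm^4
y_t = 243.0 mm
M_cr = fr * I / y_t = 3.3959 * 2621067012.0 / 243.0 N-mm
= 36.6289 kN-m

36.6289 kN-m


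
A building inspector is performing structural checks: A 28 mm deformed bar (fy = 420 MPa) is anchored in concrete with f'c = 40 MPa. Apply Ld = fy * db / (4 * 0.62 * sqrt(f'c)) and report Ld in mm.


Ld = (fy * db) / (4 * 0.62 * sqrt(f'c))
= (420 * 28) / (4 * 0.62 * sqrt(40))
= 11760 / 15.6849
= 749.77 mm

749.77 mm


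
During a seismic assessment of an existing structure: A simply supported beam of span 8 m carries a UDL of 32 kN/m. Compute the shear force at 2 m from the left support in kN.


R_A = w * L / 2 = 32 * 8 / 2 = 128.0 kN
V(x) = R_A - w * x = 128.0 - 32 * 2
= 64.0 kN

64.0 kN


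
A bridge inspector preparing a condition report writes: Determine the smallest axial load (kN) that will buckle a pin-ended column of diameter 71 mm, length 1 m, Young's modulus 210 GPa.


I = pi * d^4 / 64 = 1247392.97 mm^4
L = 1000.0 mm
P_cr = pi^2 * E * I / L^2
= 9.8696 * 210000.0 * 1247392.97 / 1000.0^2
= 2585367.79 N = 2585.3678 kN

2585.3678 kN


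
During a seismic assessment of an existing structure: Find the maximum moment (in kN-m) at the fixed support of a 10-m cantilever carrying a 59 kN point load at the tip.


For a cantilever with a point load at the free end:
M_max = P * L = 59 * 10 = 590 kN-m

590 kN-m


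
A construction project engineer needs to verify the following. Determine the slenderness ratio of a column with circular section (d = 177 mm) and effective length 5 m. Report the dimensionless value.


Radius of gyration r = d / 4 = 177 / 4 = 44.25 mm
L_eff = 5000.0 mm
Slenderness ratio = L / r = 5000.0 / 44.25 = 112.99 (dimensionless)

112.99 (dimensionless)


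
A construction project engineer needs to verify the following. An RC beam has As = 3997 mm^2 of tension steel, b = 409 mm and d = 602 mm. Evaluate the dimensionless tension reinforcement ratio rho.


rho = As / (b * d)
= 3997 / (409 * 602)
= 3997 / 246218
= 0.016234 (dimensionless)

0.016234 (dimensionless)


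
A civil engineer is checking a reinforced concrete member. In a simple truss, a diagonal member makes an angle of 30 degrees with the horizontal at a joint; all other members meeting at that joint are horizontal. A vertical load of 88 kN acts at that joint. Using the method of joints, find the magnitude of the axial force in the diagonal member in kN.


At the joint, only the diagonal has a vertical component, so vertical equilibrium gives:
F * sin(30) = 88
F = 88 / sin(30)
= 88 / 0.5
= 176.0 kN

176.0 kN


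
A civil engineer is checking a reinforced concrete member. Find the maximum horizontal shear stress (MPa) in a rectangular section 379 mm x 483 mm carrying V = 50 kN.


A = b * h = 379 * 483 = 183057 mm^2
V = 50 kN = 50000.0 N
tau_max = 1.5 * V / A = 1.5 * 50000.0 / 183057
= 0.4097 MPa

0.4097 MPa


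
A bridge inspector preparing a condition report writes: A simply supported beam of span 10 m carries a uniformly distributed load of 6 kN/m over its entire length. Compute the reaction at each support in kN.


Total load = w * L = 6 * 10 = 60 kN
By symmetry, each reaction R = total / 2 = 60 / 2 = 30.0 kN

30.0 kN


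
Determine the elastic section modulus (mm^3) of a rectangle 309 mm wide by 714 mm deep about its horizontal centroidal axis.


S = b * h^2 / 6
= 309 * 714^2 / 6
= 309 * 509796 / 6
= 26254494.0 mm^3

26254494.0 mm^3


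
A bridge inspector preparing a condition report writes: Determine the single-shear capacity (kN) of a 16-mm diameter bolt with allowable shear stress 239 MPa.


A = pi * d^2 / 4 = pi * 16^2 / 4 = 201.0619 mm^2
V = f_v * A / 1000 = 239 * 201.0619 / 1000
= 48.0538 kN

48.0538 kN


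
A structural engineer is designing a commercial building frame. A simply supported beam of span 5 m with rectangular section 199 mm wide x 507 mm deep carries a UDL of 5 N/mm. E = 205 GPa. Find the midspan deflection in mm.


I = 199 * 507^3 / 12 = 2161203729.75 mm^4
L = 5000.0 mm, w = 5 N/mm, E = 205000.0 MPa
delta = 5 * w * L^4 / (384 * E * I)
= 5 * 5 * 5000.0^4 / (384 * 205000.0 * 2161203729.75)
= 0.0918 mm

0.0918 mm


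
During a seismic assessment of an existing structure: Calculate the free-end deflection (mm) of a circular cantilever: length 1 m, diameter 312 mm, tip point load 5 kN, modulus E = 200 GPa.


I = pi * d^4 / 64 = pi * 312^4 / 64 = 465144912.01 mm^4
L = 1000.0 mm, P = 5000.0 N, E = 200000.0 MPa
delta = P * L^3 / (3 * E * I)
= 5000.0 * 1000.0^3 / (3 * 200000.0 * 465144912.01)
= 0.0179 mm

0.0179 mm


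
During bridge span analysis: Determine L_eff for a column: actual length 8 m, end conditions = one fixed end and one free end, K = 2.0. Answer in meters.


L_eff = K * L
= 2.0 * 8
= 16.0 m

16.0 m


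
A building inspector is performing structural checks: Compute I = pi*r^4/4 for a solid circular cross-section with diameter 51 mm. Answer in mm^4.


r = d / 2 = 51 / 2 = 25.5 mm
I = pi * r^4 / 4 = pi * 25.5^4 / 4
= 332086.03 mm^4

332086.03 mm^4


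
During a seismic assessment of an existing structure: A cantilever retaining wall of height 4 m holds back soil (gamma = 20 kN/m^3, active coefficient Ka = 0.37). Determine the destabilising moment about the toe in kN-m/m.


Pa = 0.5 * Ka * gamma * H^2
= 0.5 * 0.37 * 20 * 4^2
= 59.2 kN/m
Arm = H / 3 = 4 / 3 = 1.3333 m
Mo = Pa * arm = Pa * H / 3 = 59.2 * 4 / 3 = 78.9333 kN-m/m

78.9333 kN-m/m


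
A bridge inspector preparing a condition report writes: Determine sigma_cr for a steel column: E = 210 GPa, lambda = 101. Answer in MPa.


sigma_cr = pi^2 * E / lambda^2
= 9.8696 * 210000.0 / 101^2
= 9.8696 * 210000.0 / 10201
= 203.1778 MPa

203.1778 MPa


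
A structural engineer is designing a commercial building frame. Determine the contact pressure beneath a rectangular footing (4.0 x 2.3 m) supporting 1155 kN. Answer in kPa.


A = 4.0 * 2.3 = 9.2 m^2
q = P / A = 1155 / 9.2
= 125.5435 kPa

125.5435 kPa


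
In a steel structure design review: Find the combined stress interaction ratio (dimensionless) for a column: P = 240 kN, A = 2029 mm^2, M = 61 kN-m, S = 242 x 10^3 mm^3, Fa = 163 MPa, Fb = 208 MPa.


f_a = P / A = 240000.0 / 2029 = 118.2849 MPa
f_b = M / S = 61000000.0 / 242000.0 = 252.0661 MPa
Ratio = f_a / Fa + f_b / Fb
= 118.2849 / 163 + 252.0661 / 208
= 1.9375 (dimensionless)

1.9375 (dimensionless)


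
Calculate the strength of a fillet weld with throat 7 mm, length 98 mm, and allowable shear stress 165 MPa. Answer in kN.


Strength = throat * length * allowable stress
= 7 * 98 * 165 N
= 113190 N
= 113.19 kN

113.19 kN


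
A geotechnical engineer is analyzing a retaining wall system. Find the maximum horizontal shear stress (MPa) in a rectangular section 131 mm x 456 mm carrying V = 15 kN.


A = b * h = 131 * 456 = 59736 mm^2
V = 15 kN = 15000.0 N
tau_max = 1.5 * V / A = 1.5 * 15000.0 / 59736
= 0.3767 MPa

0.3767 MPa


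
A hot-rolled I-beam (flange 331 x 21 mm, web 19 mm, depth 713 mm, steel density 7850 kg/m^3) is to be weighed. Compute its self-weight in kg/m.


A_flanges = 2 * 331 * 21 = 13902 mm^2
A_web = (713 - 2 * 21) * 19 = 12749 mm^2
A_total = 13902 + 12749 = 26651 mm^2 = 0.026651 m^2
Weight = rho * A = 7850 * 0.026651 = 209.2104 kg/m

209.2104 kg/m


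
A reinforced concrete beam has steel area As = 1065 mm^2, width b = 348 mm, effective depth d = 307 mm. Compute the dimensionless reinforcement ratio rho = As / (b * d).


rho = As / (b * d)
= 1065 / (348 * 307)
= 1065 / 106836
= 0.009969 (dimensionless)

0.009969 (dimensionless)


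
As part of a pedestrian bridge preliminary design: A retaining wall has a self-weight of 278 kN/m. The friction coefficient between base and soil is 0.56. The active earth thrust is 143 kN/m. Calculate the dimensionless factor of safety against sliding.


Resisting force = mu * W = 0.56 * 278 = 155.68 kN/m
FOS = Resisting / Driving = 155.68 / 143
= 1.0887 (dimensionless)

1.0887 (dimensionless)


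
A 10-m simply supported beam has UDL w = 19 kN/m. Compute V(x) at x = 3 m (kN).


R_A = w * L / 2 = 19 * 10 / 2 = 95.0 kN
V(x) = R_A - w * x = 95.0 - 19 * 3
= 38.0 kN

38.0 kN


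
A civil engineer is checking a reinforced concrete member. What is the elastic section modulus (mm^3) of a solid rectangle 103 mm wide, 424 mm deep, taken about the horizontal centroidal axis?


S = b * h^2 / 6
= 103 * 424^2 / 6
= 103 * 179776 / 6
= 3086154.67 mm^3

3086154.67 mm^3


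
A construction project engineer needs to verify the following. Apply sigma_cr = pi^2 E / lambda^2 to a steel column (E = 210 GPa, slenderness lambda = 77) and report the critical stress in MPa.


sigma_cr = pi^2 * E / lambda^2
= 9.8696 * 210000.0 / 77^2
= 9.8696 * 210000.0 / 5929
= 349.5728 MPa

349.5728 MPa


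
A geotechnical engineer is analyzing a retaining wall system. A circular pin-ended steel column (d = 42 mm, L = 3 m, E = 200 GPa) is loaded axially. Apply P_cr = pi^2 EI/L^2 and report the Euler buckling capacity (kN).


I = pi * d^4 / 64 = 152745.02 mm^4
L = 3000.0 mm
P_cr = pi^2 * E * I / L^2
= 9.8696 * 200000.0 * 152745.02 / 3000.0^2
= 33500.73 N = 33.5007 kN

33.5007 kN
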